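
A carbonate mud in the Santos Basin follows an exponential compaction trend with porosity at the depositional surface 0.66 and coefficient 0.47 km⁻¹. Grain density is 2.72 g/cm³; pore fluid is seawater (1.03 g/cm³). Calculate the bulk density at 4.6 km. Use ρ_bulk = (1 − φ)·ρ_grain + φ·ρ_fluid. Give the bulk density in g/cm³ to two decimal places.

2.59 g/cm³

Porosity at depth: phi = 0.66·exp(−0.47×4.6) = 0.66×0.1151 = 0.0760
Bulk density: ρ_b = (1−phi)ρ_g + phi·ρ_f = 0.9240×2.72 + 0.0760×1.03
       = 2.513 + 0.078 = 2.592 g/cm³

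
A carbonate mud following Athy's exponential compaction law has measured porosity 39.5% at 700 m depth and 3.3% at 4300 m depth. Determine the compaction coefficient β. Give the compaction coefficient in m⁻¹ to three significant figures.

Working in km (1 km = 1000 m; β in km⁻¹ = β in m⁻¹ × 1000):
Athy: n(z) = n₀ e^(−βz) ⇒ n₁/n₂ = e^{β(z₂−z₁)} ⇒ β = ln(n₁/n₂)/(z₂−z₁)
β = ln(0.395/0.033) / (4.3 − 0.7) = ln(11.97) / 3.6 = 2.4824 / 3.6 = 0.6895 km⁻¹

0.000690 m⁻¹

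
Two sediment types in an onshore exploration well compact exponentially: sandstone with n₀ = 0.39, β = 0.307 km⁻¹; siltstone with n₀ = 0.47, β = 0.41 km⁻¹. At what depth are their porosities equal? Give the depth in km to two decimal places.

Set n₀ₐ e^(−βₐZ) = n₀ᵦ e^(−βᵦZ) ⇒ ln(n₀ₐ/n₀ᵦ) = (βₐ − βᵦ)·Z
Z = ln(0.39/0.47) / (0.307 − 0.41) = -0.1866 / -0.103 = 1.812 km

1.81 km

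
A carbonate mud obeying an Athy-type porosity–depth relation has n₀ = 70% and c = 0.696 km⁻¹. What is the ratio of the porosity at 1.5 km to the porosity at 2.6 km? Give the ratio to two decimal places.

n(d₁)/n(d₂) = e^(−c·d₁)/e^(−c·d₂) = e^{c(d₂−d₁)}
= exp(0.696 × 1.1) = exp(0.7656) = 2.1503

2.15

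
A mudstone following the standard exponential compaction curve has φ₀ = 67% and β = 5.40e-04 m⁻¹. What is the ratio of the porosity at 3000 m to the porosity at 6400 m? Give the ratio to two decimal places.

Working in km (1 km = 1000 m; β in km⁻¹ = β in m⁻¹ × 1000):
φ(d₁)/φ(d₂) = e^(−β·d₁)/e^(−β·d₂) = e^{β(d₂−d₁)}
= exp(0.54 × 3.4) = exp(1.836) = 6.2714

6.27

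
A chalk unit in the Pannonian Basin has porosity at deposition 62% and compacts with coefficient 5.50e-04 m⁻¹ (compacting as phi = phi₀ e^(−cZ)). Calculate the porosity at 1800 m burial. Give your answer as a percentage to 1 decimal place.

23.0%

Working in km (1 km = 1000 m; c in km⁻¹ = c in m⁻¹ × 1000):
phi = phi₀·exp(−c·Z) = 0.62 × exp(−0.55 × 1.8) = 0.62 × exp(−0.99)
  = 0.62 × 0.3716 = 0.2304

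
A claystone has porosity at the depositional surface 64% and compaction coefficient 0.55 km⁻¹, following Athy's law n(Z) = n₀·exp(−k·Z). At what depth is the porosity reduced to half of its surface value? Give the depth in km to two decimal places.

1.26 km

n/n₀ = 1/2 ⇒ exp(−k·Z) = 1/2 ⇒ Z = ln(2) / k
Z = 0.6931 / 0.55 = 1.260 km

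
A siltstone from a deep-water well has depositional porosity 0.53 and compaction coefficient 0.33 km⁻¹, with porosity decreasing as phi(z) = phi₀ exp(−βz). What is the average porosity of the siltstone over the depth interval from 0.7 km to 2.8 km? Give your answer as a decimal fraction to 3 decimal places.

⟨phi⟩ = (1/(z₂−z₁)) ∫ phi₀ e^(−βz) dz = phi₀·(e^(−β·z₁) − e^(−β·z₂)) / (β·(z₂−z₁))
e^(−0.33×0.7) = 0.7937; e^(−0.33×2.8) = 0.3969
⟨phi⟩ = 0.53 × (0.7937 − 0.3969) / (0.33 × 2.1) = 0.53 × 0.5726 = 0.3035

0.303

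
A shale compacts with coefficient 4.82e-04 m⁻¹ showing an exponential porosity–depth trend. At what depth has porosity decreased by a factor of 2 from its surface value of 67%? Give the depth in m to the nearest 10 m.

1440 m

Working in km (1 km = 1000 m; k in km⁻¹ = k in m⁻¹ × 1000):
phi/phi₀ = 1/2 ⇒ exp(−k·z) = 1/2 ⇒ z = ln(2) / k
z = 0.6931 / 0.482 = 1.438 km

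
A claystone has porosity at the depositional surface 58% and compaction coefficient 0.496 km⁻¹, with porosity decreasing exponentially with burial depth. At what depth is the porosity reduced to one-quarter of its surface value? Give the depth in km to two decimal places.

2.79 km

φ/φ₀ = 1/4 ⇒ exp(−c·z) = 1/4 ⇒ z = ln(4) / c
z = 1.3863 / 0.496 = 2.795 km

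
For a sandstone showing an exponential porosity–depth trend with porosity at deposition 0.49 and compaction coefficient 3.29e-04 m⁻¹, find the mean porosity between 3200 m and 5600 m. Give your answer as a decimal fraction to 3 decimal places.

Working in km (1 km = 1000 m; c in km⁻¹ = c in m⁻¹ × 1000):
⟨n⟩ = (1/(d₂−d₁)) ∫ n₀ e^(−cd) dd = n₀·(e^(−c·d₁) − e^(−c·d₂)) / (c·(d₂−d₁))
e^(−0.329×3.2) = 0.3490; e^(−0.329×5.6) = 0.1584
⟨n⟩ = 0.49 × (0.3490 − 0.1584) / (0.329 × 2.4) = 0.49 × 0.2413 = 0.1182

0.118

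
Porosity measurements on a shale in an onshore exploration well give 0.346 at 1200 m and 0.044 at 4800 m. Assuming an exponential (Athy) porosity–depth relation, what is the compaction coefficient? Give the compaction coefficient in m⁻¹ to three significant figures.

0.000573 m⁻¹

Working in km (1 km = 1000 m; c in km⁻¹ = c in m⁻¹ × 1000):
Athy: phi(z) = phi₀ e^(−cz) ⇒ phi₁/phi₂ = e^{c(z₂−z₁)} ⇒ c = ln(phi₁/phi₂)/(z₂−z₁)
c = ln(0.346/0.044) / (4.8 − 1.2) = ln(7.864) / 3.6 = 2.0622 / 3.6 = 0.5728 km⁻¹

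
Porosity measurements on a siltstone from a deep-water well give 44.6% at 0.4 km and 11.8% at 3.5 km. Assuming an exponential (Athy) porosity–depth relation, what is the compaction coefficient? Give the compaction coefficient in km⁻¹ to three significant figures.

Athy: φ(d) = φ₀ e^(−βd) ⇒ φ₁/φ₂ = e^{β(d₂−d₁)} ⇒ β = ln(φ₁/φ₂)/(d₂−d₁)
β = ln(0.446/0.118) / (3.5 − 0.4) = ln(3.78) / 3.1 = 1.3296 / 3.1 = 0.4289 km⁻¹

0.429 km⁻¹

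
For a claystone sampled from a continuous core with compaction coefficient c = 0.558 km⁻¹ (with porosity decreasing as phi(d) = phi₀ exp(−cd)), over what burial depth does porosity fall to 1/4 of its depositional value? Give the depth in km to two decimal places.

phi/phi₀ = 1/4 ⇒ exp(−c·d) = 1/4 ⇒ d = ln(4) / c
d = 1.3863 / 0.558 = 2.484 km

2.48 km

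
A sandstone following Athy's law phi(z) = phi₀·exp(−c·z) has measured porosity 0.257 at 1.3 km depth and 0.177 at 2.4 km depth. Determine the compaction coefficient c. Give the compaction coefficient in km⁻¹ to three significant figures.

0.339 km⁻¹

Athy: phi(z) = phi₀ e^(−cz) ⇒ phi₁/phi₂ = e^{c(z₂−z₁)} ⇒ c = ln(phi₁/phi₂)/(z₂−z₁)
c = ln(0.257/0.177) / (2.4 − 1.3) = ln(1.452) / 1.1 = 0.3729 / 1.1 = 0.339 km⁻¹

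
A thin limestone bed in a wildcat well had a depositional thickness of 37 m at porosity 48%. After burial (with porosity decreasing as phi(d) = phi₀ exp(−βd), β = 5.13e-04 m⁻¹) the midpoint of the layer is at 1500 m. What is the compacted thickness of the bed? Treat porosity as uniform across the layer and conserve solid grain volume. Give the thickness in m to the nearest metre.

25 m

Working in km (1 km = 1000 m; β in km⁻¹ = β in m⁻¹ × 1000):
Porosity at 1.5 km: phi = 0.48·exp(−0.513×1.5) = 0.2224
Solid-volume conservation: h(1−phi) = h₀(1−phi₀) ⇒ h = h₀·(1−phi₀)/(1−phi)
h = 0.037 × (1 − 0.48)/(1 − 0.2224) = 0.037 × 0.6687 = 0.0247 km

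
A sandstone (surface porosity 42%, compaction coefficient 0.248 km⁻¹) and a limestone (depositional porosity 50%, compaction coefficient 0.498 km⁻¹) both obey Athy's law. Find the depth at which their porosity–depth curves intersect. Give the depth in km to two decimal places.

0.70 km

Set n₀ₐ e^(−cₐd) = n₀ᵦ e^(−cᵦd) ⇒ ln(n₀ₐ/n₀ᵦ) = (cₐ − cᵦ)·d
d = ln(0.42/0.5) / (0.248 − 0.498) = -0.1744 / -0.25 = 0.697 km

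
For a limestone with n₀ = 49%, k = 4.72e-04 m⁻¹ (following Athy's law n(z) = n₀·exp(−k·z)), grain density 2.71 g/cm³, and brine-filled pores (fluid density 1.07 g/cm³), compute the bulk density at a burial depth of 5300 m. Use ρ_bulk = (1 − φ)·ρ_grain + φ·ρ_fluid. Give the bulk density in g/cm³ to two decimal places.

Working in km (1 km = 1000 m; k in km⁻¹ = k in m⁻¹ × 1000):
Porosity at depth: n = 0.49·exp(−0.472×5.3) = 0.49×0.0820 = 0.0402
Bulk density: ρ_b = (1−n)ρ_g + n·ρ_f = 0.9598×2.71 + 0.0402×1.07
       = 2.601 + 0.043 = 2.644 g/cm³

2.64 g/cm³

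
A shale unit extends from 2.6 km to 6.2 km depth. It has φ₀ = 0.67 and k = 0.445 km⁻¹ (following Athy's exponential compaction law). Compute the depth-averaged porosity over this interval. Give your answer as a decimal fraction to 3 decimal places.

0.105

⟨φ⟩ = (1/(z₂−z₁)) ∫ φ₀ e^(−kz) dz = φ₀·(e^(−k·z₁) − e^(−k·z₂)) / (k·(z₂−z₁))
e^(−0.445×2.6) = 0.3144; e^(−0.445×6.2) = 0.0634
⟨φ⟩ = 0.67 × (0.3144 − 0.0634) / (0.445 × 3.6) = 0.67 × 0.1567 = 0.1050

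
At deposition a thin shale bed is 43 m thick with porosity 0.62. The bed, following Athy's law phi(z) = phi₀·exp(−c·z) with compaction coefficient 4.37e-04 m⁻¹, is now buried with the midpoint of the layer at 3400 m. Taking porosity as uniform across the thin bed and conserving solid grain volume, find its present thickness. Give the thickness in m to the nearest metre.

Working in km (1 km = 1000 m; c in km⁻¹ = c in m⁻¹ × 1000):
Porosity at 3.4 km: phi = 0.62·exp(−0.437×3.4) = 0.1403
Solid-volume conservation: h(1−phi) = h₀(1−phi₀) ⇒ h = h₀·(1−phi₀)/(1−phi)
h = 0.043 × (1 − 0.62)/(1 − 0.1403) = 0.043 × 0.4420 = 0.0190 km

19 m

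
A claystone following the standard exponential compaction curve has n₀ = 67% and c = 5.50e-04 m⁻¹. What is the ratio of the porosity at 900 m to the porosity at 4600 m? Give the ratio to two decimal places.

Working in km (1 km = 1000 m; c in km⁻¹ = c in m⁻¹ × 1000):
n(d₁)/n(d₂) = e^(−c·d₁)/e^(−c·d₂) = e^{c(d₂−d₁)}
= exp(0.55 × 3.7) = exp(2.035) = 7.6523

7.65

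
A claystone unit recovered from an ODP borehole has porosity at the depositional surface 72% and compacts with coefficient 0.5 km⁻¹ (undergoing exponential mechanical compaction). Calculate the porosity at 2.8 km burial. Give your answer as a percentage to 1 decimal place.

n = n₀·exp(−k·d) = 0.72 × exp(−0.5 × 2.8) = 0.72 × exp(−1.4)
  = 0.72 × 0.2466 = 0.1775

17.8%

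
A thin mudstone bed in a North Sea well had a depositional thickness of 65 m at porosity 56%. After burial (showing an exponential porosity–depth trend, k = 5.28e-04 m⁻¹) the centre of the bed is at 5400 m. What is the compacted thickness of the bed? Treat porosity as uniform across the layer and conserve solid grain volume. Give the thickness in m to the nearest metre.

30 m

Working in km (1 km = 1000 m; k in km⁻¹ = k in m⁻¹ × 1000):
Porosity at 5.4 km: n = 0.56·exp(−0.528×5.4) = 0.0324
Solid-volume conservation: h(1−n) = h₀(1−n₀) ⇒ h = h₀·(1−n₀)/(1−n)
h = 0.065 × (1 − 0.56)/(1 − 0.0324) = 0.065 × 0.4547 = 0.0296 km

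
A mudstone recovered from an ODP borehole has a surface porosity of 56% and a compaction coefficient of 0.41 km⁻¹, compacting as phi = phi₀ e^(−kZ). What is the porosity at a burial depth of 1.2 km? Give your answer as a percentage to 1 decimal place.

34.2%

phi = phi₀·exp(−k·Z) = 0.56 × exp(−0.41 × 1.2) = 0.56 × exp(−0.492)
  = 0.56 × 0.6114 = 0.3424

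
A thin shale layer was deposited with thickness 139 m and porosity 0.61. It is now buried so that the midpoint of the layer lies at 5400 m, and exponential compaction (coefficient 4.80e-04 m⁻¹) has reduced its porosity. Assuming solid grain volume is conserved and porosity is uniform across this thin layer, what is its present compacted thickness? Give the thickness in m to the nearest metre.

Working in km (1 km = 1000 m; k in km⁻¹ = k in m⁻¹ × 1000):
Porosity at 5.4 km: φ = 0.61·exp(−0.48×5.4) = 0.0457
Solid-volume conservation: h(1−φ) = h₀(1−φ₀) ⇒ h = h₀·(1−φ₀)/(1−φ)
h = 0.139 × (1 − 0.61)/(1 − 0.0457) = 0.139 × 0.4087 = 0.0568 km

57 m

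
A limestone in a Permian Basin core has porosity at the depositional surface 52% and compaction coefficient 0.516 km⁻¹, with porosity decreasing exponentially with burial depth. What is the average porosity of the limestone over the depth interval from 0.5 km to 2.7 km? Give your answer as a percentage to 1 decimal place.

⟨n⟩ = (1/(Z₂−Z₁)) ∫ n₀ e^(−cZ) dZ = n₀·(e^(−c·Z₁) − e^(−c·Z₂)) / (c·(Z₂−Z₁))
e^(−0.516×0.5) = 0.7726; e^(−0.516×2.7) = 0.2483
⟨n⟩ = 0.52 × (0.7726 − 0.2483) / (0.516 × 2.2) = 0.52 × 0.4619 = 0.2402

24.0%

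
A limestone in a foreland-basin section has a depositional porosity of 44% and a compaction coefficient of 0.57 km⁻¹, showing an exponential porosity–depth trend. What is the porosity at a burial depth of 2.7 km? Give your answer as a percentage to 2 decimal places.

9.44%

φ = φ₀·exp(−c·z) = 0.44 × exp(−0.57 × 2.7) = 0.44 × exp(−1.539)
  = 0.44 × 0.2146 = 0.0944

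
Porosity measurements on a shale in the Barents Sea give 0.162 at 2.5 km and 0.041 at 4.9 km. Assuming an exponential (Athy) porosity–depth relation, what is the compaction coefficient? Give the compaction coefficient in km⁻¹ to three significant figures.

Athy: φ(Z) = φ₀ e^(−cZ) ⇒ φ₁/φ₂ = e^{c(Z₂−Z₁)} ⇒ c = ln(φ₁/φ₂)/(Z₂−Z₁)
c = ln(0.162/0.041) / (4.9 − 2.5) = ln(3.951) / 2.4 = 1.3740 / 2.4 = 0.5725 km⁻¹

0.573 km⁻¹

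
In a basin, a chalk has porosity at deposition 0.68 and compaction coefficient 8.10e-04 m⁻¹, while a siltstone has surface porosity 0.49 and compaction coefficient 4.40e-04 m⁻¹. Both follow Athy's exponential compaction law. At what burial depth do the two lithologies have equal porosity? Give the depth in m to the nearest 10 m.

Working in km (1 km = 1000 m; β in km⁻¹ = β in m⁻¹ × 1000):
Set φ₀ₐ e^(−βₐz) = φ₀ᵦ e^(−βᵦz) ⇒ ln(φ₀ₐ/φ₀ᵦ) = (βₐ − βᵦ)·z
z = ln(0.68/0.49) / (0.81 − 0.44) = 0.3277 / 0.37 = 0.886 km

890 m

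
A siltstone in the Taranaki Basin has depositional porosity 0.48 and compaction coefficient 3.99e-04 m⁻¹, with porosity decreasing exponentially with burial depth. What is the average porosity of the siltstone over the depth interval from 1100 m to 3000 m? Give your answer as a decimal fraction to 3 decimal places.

Working in km (1 km = 1000 m; β in km⁻¹ = β in m⁻¹ × 1000):
⟨n⟩ = (1/(d₂−d₁)) ∫ n₀ e^(−βd) dd = n₀·(e^(−β·d₁) − e^(−β·d₂)) / (β·(d₂−d₁))
e^(−0.399×1.1) = 0.6447; e^(−0.399×3) = 0.3021
⟨n⟩ = 0.48 × (0.6447 − 0.3021) / (0.399 × 1.9) = 0.48 × 0.4520 = 0.2170

0.217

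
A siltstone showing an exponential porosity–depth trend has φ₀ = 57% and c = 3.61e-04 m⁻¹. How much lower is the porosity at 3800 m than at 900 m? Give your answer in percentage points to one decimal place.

Working in km (1 km = 1000 m; c in km⁻¹ = c in m⁻¹ × 1000):
φ(0.9) = 0.57·e^(−0.361×0.9) = 0.4119
φ(3.8) = 0.57·e^(−0.361×3.8) = 0.1446
Δφ = 0.4119 − 0.1446 = 0.2673

26.7 percentage points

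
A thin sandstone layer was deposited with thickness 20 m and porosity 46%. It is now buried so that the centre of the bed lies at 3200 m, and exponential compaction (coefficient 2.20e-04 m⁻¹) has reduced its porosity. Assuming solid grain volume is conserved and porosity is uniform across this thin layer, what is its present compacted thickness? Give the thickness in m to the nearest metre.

Working in km (1 km = 1000 m; k in km⁻¹ = k in m⁻¹ × 1000):
Porosity at 3.2 km: phi = 0.46·exp(−0.22×3.2) = 0.2275
Solid-volume conservation: h(1−phi) = h₀(1−phi₀) ⇒ h = h₀·(1−phi₀)/(1−phi)
h = 0.02 × (1 − 0.46)/(1 − 0.2275) = 0.02 × 0.6990 = 0.0140 km

14 m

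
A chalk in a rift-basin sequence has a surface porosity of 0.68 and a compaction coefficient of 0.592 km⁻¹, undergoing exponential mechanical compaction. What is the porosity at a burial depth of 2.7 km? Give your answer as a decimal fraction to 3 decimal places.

0.138

phi = phi₀·exp(−β·z) = 0.68 × exp(−0.592 × 2.7) = 0.68 × exp(−1.598)
  = 0.68 × 0.2022 = 0.1375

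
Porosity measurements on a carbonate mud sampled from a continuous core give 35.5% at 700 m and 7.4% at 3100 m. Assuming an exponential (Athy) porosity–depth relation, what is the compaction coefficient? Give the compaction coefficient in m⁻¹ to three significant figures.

Working in km (1 km = 1000 m; k in km⁻¹ = k in m⁻¹ × 1000):
Athy: phi(z) = phi₀ e^(−kz) ⇒ phi₁/phi₂ = e^{k(z₂−z₁)} ⇒ k = ln(phi₁/phi₂)/(z₂−z₁)
k = ln(0.355/0.074) / (3.1 − 0.7) = ln(4.797) / 2.4 = 1.5681 / 2.4 = 0.6534 km⁻¹

0.000653 m⁻¹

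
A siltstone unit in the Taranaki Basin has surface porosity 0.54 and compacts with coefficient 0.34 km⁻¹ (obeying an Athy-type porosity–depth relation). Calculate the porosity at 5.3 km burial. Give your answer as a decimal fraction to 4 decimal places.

0.0891

φ = φ₀·exp(−k·Z) = 0.54 × exp(−0.34 × 5.3) = 0.54 × exp(−1.802)
  = 0.54 × 0.1650 = 0.0891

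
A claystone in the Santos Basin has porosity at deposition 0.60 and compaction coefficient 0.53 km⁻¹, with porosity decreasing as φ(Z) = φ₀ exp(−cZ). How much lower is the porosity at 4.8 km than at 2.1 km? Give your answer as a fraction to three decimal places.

0.150

φ(2.1) = 0.6·e^(−0.53×2.1) = 0.1971
φ(4.8) = 0.6·e^(−0.53×4.8) = 0.0471
Δφ = 0.1971 − 0.0471 = 0.1500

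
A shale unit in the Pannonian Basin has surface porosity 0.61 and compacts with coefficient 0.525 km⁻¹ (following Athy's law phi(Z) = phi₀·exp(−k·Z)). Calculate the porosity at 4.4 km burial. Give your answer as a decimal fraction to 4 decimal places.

0.0605

phi = phi₀·exp(−k·Z) = 0.61 × exp(−0.525 × 4.4) = 0.61 × exp(−2.31)
  = 0.61 × 0.0993 = 0.0605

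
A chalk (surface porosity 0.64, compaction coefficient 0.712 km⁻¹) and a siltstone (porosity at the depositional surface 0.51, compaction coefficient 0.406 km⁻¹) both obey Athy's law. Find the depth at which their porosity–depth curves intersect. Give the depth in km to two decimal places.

0.74 km

Set φ₀ₐ e^(−kₐZ) = φ₀ᵦ e^(−kᵦZ) ⇒ ln(φ₀ₐ/φ₀ᵦ) = (kₐ − kᵦ)·Z
Z = ln(0.64/0.51) / (0.712 − 0.406) = 0.2271 / 0.306 = 0.742 km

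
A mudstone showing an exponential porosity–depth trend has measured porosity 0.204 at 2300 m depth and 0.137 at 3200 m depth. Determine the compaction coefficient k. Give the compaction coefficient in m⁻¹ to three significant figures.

0.000442 m⁻¹

Working in km (1 km = 1000 m; k in km⁻¹ = k in m⁻¹ × 1000):
Athy: φ(d) = φ₀ e^(−kd) ⇒ φ₁/φ₂ = e^{k(d₂−d₁)} ⇒ k = ln(φ₁/φ₂)/(d₂−d₁)
k = ln(0.204/0.137) / (3.2 − 2.3) = ln(1.489) / 0.9 = 0.3981 / 0.9 = 0.4424 km⁻¹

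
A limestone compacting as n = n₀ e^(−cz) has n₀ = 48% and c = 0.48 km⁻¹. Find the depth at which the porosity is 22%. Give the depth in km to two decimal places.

1.63 km

Invert Athy's law: z = ln(n₀/n) / c
z = ln(0.48/0.22) / 0.48 = ln(2.182) / 0.48 = 0.7802 / 0.48 = 1.625 km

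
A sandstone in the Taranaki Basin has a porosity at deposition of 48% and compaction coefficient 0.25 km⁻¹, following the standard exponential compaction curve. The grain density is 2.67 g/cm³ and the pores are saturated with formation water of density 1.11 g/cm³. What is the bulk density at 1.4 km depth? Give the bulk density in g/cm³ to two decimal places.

2.14 g/cm³

Porosity at depth: phi = 0.48·exp(−0.25×1.4) = 0.48×0.7047 = 0.3383
Bulk density: ρ_b = (1−phi)ρ_g + phi·ρ_f = 0.6617×2.67 + 0.3383×1.11
       = 1.767 + 0.375 = 2.142 g/cm³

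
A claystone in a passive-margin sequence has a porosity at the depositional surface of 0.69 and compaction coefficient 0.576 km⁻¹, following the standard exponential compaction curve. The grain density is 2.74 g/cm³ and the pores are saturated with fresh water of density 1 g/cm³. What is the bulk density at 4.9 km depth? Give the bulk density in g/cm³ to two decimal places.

Porosity at depth: n = 0.69·exp(−0.576×4.9) = 0.69×0.0595 = 0.0410
Bulk density: ρ_b = (1−n)ρ_g + n·ρ_f = 0.9590×2.74 + 0.0410×1
       = 2.628 + 0.041 = 2.669 g/cm³

2.67 g/cm³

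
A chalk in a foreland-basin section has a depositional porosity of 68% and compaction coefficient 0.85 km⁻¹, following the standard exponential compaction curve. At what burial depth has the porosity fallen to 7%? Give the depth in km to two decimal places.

2.67 km

Invert Athy's law: d = ln(n₀/n) / β
d = ln(0.68/0.07) / 0.85 = ln(9.714) / 0.85 = 2.2736 / 0.85 = 2.675 km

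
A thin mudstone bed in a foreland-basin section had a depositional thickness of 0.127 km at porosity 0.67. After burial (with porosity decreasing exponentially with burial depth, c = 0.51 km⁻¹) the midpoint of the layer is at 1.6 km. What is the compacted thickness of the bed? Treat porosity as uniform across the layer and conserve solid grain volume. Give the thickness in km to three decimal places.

0.060 km

Porosity at 1.6 km: n = 0.67·exp(−0.51×1.6) = 0.2963
Solid-volume conservation: h(1−n) = h₀(1−n₀) ⇒ h = h₀·(1−n₀)/(1−n)
h = 0.127 × (1 − 0.67)/(1 − 0.2963) = 0.127 × 0.4689 = 0.0596 km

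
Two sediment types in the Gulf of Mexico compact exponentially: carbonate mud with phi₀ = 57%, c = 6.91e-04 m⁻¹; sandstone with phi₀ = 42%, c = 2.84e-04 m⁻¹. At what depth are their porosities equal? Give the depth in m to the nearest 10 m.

750 m

Working in km (1 km = 1000 m; c in km⁻¹ = c in m⁻¹ × 1000):
Set phi₀ₐ e^(−cₐd) = phi₀ᵦ e^(−cᵦd) ⇒ ln(phi₀ₐ/phi₀ᵦ) = (cₐ − cᵦ)·d
d = ln(0.57/0.42) / (0.691 − 0.284) = 0.3054 / 0.407 = 0.750 km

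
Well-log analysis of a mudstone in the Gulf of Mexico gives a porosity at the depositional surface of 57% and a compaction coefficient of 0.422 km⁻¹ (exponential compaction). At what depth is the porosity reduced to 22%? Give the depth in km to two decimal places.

2.26 km

Invert Athy's law: z = ln(phi₀/phi) / β
z = ln(0.57/0.22) / 0.422 = ln(2.591) / 0.422 = 0.9520 / 0.422 = 2.256 km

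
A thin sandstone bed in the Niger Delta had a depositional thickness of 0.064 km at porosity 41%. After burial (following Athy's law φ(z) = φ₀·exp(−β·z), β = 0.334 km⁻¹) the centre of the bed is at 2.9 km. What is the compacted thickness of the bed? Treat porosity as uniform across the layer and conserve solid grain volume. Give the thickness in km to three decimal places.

Porosity at 2.9 km: φ = 0.41·exp(−0.334×2.9) = 0.1556
Solid-volume conservation: h(1−φ) = h₀(1−φ₀) ⇒ h = h₀·(1−φ₀)/(1−φ)
h = 0.064 × (1 − 0.41)/(1 − 0.1556) = 0.064 × 0.6988 = 0.0447 km

0.045 km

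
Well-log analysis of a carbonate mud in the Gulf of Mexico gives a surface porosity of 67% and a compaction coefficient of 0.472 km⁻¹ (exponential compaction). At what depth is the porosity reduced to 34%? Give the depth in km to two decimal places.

1.44 km

Invert Athy's law: d = ln(φ₀/φ) / k
d = ln(0.67/0.34) / 0.472 = ln(1.971) / 0.472 = 0.6783 / 0.472 = 1.437 km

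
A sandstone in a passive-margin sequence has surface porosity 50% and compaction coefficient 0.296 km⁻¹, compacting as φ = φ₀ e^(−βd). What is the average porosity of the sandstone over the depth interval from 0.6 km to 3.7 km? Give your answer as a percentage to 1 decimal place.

⟨φ⟩ = (1/(d₂−d₁)) ∫ φ₀ e^(−βd) dd = φ₀·(e^(−β·d₁) − e^(−β·d₂)) / (β·(d₂−d₁))
e^(−0.296×0.6) = 0.8373; e^(−0.296×3.7) = 0.3345
⟨φ⟩ = 0.5 × (0.8373 − 0.3345) / (0.296 × 3.1) = 0.5 × 0.5480 = 0.2740

27.4%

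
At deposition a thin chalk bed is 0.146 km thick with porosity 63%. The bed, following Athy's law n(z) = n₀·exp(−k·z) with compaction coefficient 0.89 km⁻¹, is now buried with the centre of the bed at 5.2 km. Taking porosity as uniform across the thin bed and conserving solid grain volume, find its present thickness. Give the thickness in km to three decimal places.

0.054 km

Porosity at 5.2 km: n = 0.63·exp(−0.89×5.2) = 0.0062
Solid-volume conservation: h(1−n) = h₀(1−n₀) ⇒ h = h₀·(1−n₀)/(1−n)
h = 0.146 × (1 − 0.63)/(1 − 0.0062) = 0.146 × 0.3723 = 0.0544 km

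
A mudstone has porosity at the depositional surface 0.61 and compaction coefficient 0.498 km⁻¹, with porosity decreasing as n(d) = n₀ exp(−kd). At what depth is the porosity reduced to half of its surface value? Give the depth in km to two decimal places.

n/n₀ = 1/2 ⇒ exp(−k·d) = 1/2 ⇒ d = ln(2) / k
d = 0.6931 / 0.498 = 1.392 km

1.39 km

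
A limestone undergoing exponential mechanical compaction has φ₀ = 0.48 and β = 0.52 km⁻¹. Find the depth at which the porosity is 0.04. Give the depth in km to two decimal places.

Invert Athy's law: d = ln(φ₀/φ) / β
d = ln(0.48/0.04) / 0.52 = ln(12) / 0.52 = 2.4849 / 0.52 = 4.779 km

4.78 km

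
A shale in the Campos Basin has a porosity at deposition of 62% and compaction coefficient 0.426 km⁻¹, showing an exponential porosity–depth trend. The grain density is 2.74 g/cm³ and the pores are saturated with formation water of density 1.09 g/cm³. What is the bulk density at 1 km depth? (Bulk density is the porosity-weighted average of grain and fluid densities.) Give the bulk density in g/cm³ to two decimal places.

Porosity at depth: φ = 0.62·exp(−0.426×1) = 0.62×0.6531 = 0.4049
Bulk density: ρ_b = (1−φ)ρ_g + φ·ρ_f = 0.5951×2.74 + 0.4049×1.09
       = 1.630 + 0.441 = 2.072 g/cm³

2.07 g/cm³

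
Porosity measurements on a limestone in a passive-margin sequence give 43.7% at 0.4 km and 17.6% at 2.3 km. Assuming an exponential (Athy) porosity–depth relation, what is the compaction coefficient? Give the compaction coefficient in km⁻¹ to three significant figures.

0.479 km⁻¹

Athy: phi(z) = phi₀ e^(−kz) ⇒ phi₁/phi₂ = e^{k(z₂−z₁)} ⇒ k = ln(phi₁/phi₂)/(z₂−z₁)
k = ln(0.437/0.176) / (2.3 − 0.4) = ln(2.483) / 1.9 = 0.9094 / 1.9 = 0.4787 km⁻¹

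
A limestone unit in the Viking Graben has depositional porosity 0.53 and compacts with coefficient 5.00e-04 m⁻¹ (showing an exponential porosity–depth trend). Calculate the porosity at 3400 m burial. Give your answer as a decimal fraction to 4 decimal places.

Working in km (1 km = 1000 m; c in km⁻¹ = c in m⁻¹ × 1000):
n = n₀·exp(−c·Z) = 0.53 × exp(−0.5 × 3.4) = 0.53 × exp(−1.7)
  = 0.53 × 0.1827 = 0.0968

0.0968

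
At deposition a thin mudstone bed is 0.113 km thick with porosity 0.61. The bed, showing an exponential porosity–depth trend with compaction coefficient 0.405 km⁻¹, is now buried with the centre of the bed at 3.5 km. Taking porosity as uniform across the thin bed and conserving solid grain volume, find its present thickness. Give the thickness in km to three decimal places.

0.052 km

Porosity at 3.5 km: n = 0.61·exp(−0.405×3.5) = 0.1478
Solid-volume conservation: h(1−n) = h₀(1−n₀) ⇒ h = h₀·(1−n₀)/(1−n)
h = 0.113 × (1 − 0.61)/(1 − 0.1478) = 0.113 × 0.4576 = 0.0517 km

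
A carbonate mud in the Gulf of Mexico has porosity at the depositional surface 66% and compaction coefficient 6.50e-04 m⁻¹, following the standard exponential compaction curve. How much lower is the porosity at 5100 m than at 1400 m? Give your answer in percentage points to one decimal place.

24.2 percentage points

Working in km (1 km = 1000 m; k in km⁻¹ = k in m⁻¹ × 1000):
φ(1.4) = 0.66·e^(−0.65×1.4) = 0.2657
φ(5.1) = 0.66·e^(−0.65×5.1) = 0.0240
Δφ = 0.2657 − 0.0240 = 0.2417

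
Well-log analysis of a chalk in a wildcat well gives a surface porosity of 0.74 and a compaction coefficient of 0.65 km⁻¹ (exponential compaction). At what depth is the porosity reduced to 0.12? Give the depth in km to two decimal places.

Invert Athy's law: Z = ln(n₀/n) / k
Z = ln(0.74/0.12) / 0.65 = ln(6.167) / 0.65 = 1.8192 / 0.65 = 2.799 km

2.80 km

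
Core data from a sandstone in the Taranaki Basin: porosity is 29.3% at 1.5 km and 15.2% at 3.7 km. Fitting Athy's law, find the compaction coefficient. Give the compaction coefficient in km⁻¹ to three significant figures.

0.298 km⁻¹

Athy: phi(Z) = phi₀ e^(−cZ) ⇒ phi₁/phi₂ = e^{c(Z₂−Z₁)} ⇒ c = ln(phi₁/phi₂)/(Z₂−Z₁)
c = ln(0.293/0.152) / (3.7 − 1.5) = ln(1.928) / 2.2 = 0.6563 / 2.2 = 0.2983 km⁻¹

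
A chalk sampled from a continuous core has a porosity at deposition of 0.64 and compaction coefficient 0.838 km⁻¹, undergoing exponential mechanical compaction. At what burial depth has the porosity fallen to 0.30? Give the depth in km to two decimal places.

0.90 km

Invert Athy's law: z = ln(φ₀/φ) / c
z = ln(0.64/0.3) / 0.838 = ln(2.133) / 0.838 = 0.7577 / 0.838 = 0.904 km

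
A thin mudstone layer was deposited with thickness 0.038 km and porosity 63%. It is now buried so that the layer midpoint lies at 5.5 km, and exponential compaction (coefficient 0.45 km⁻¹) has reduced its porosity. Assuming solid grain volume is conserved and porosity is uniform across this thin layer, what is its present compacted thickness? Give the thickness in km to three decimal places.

0.015 km

Porosity at 5.5 km: n = 0.63·exp(−0.45×5.5) = 0.0530
Solid-volume conservation: h(1−n) = h₀(1−n₀) ⇒ h = h₀·(1−n₀)/(1−n)
h = 0.038 × (1 − 0.63)/(1 − 0.0530) = 0.038 × 0.3907 = 0.0148 km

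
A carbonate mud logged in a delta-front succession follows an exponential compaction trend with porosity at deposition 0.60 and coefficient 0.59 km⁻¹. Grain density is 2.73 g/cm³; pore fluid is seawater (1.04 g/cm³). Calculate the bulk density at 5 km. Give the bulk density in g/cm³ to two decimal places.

Porosity at depth: φ = 0.6·exp(−0.59×5) = 0.6×0.0523 = 0.0314
Bulk density: ρ_b = (1−φ)ρ_g + φ·ρ_f = 0.9686×2.73 + 0.0314×1.04
       = 2.644 + 0.033 = 2.677 g/cm³

2.68 g/cm³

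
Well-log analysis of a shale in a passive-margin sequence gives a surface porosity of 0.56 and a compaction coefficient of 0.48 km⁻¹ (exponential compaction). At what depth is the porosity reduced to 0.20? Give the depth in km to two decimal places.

2.15 km

Invert Athy's law: z = ln(φ₀/φ) / β
z = ln(0.56/0.2) / 0.48 = ln(2.8) / 0.48 = 1.0296 / 0.48 = 2.145 km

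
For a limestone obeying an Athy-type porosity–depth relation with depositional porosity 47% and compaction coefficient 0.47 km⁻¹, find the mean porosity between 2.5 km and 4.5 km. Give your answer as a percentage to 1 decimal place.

9.4%

⟨φ⟩ = (1/(z₂−z₁)) ∫ φ₀ e^(−kz) dz = φ₀·(e^(−k·z₁) − e^(−k·z₂)) / (k·(z₂−z₁))
e^(−0.47×2.5) = 0.3088; e^(−0.47×4.5) = 0.1206
⟨φ⟩ = 0.47 × (0.3088 − 0.1206) / (0.47 × 2) = 0.47 × 0.2002 = 0.0941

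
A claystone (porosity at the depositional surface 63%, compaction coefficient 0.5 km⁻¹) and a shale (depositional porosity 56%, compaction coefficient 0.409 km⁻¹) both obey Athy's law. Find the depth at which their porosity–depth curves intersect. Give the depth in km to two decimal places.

1.29 km

Set phi₀ₐ e^(−kₐd) = phi₀ᵦ e^(−kᵦd) ⇒ ln(phi₀ₐ/phi₀ᵦ) = (kₐ − kᵦ)·d
d = ln(0.63/0.56) / (0.5 − 0.409) = 0.1178 / 0.091 = 1.294 km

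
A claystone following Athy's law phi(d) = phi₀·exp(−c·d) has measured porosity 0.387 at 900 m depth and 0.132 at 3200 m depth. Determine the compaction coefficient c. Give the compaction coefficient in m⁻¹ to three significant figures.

Working in km (1 km = 1000 m; c in km⁻¹ = c in m⁻¹ × 1000):
Athy: phi(d) = phi₀ e^(−cd) ⇒ phi₁/phi₂ = e^{c(d₂−d₁)} ⇒ c = ln(phi₁/phi₂)/(d₂−d₁)
c = ln(0.387/0.132) / (3.2 − 0.9) = ln(2.932) / 2.3 = 1.0756 / 2.3 = 0.4677 km⁻¹

0.000468 m⁻¹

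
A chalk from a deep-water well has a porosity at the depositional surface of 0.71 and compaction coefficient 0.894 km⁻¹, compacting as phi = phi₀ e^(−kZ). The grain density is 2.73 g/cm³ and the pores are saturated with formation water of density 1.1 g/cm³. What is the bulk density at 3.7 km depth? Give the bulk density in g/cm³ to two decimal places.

Porosity at depth: phi = 0.71·exp(−0.894×3.7) = 0.71×0.0366 = 0.0260
Bulk density: ρ_b = (1−phi)ρ_g + phi·ρ_f = 0.9740×2.73 + 0.0260×1.1
       = 2.659 + 0.029 = 2.688 g/cm³

2.69 g/cm³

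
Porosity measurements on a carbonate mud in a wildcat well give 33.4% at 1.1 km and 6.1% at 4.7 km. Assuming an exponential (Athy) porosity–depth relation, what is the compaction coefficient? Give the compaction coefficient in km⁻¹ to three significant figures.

0.472 km⁻¹

Athy: phi(z) = phi₀ e^(−kz) ⇒ phi₁/phi₂ = e^{k(z₂−z₁)} ⇒ k = ln(phi₁/phi₂)/(z₂−z₁)
k = ln(0.334/0.061) / (4.7 − 1.1) = ln(5.475) / 3.6 = 1.7003 / 3.6 = 0.4723 km⁻¹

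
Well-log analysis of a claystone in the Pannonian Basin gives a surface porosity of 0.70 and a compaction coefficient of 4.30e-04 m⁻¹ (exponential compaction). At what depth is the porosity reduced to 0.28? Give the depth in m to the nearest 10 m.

Working in km (1 km = 1000 m; c in km⁻¹ = c in m⁻¹ × 1000):
Invert Athy's law: d = ln(phi₀/phi) / c
d = ln(0.7/0.28) / 0.43 = ln(2.5) / 0.43 = 0.9163 / 0.43 = 2.131 km

2130 m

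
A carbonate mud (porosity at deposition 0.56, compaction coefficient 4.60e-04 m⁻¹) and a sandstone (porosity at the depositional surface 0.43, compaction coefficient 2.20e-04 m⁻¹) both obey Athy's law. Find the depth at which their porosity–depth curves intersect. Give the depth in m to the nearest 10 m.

1100 m

Working in km (1 km = 1000 m; c in km⁻¹ = c in m⁻¹ × 1000):
Set n₀ₐ e^(−cₐZ) = n₀ᵦ e^(−cᵦZ) ⇒ ln(n₀ₐ/n₀ᵦ) = (cₐ − cᵦ)·Z
Z = ln(0.56/0.43) / (0.46 − 0.22) = 0.2642 / 0.24 = 1.101 km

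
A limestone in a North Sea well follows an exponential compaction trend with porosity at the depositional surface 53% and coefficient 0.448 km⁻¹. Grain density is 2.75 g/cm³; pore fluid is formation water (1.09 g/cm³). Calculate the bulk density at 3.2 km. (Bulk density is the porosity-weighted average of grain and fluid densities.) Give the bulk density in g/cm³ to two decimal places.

Porosity at depth: phi = 0.53·exp(−0.448×3.2) = 0.53×0.2384 = 0.1264
Bulk density: ρ_b = (1−phi)ρ_g + phi·ρ_f = 0.8736×2.75 + 0.1264×1.09
       = 2.402 + 0.138 = 2.540 g/cm³

2.54 g/cm³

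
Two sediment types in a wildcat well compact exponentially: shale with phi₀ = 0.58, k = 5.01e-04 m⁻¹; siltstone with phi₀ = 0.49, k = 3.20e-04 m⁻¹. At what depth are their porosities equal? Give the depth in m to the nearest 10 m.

Working in km (1 km = 1000 m; k in km⁻¹ = k in m⁻¹ × 1000):
Set phi₀ₐ e^(−kₐZ) = phi₀ᵦ e^(−kᵦZ) ⇒ ln(phi₀ₐ/phi₀ᵦ) = (kₐ − kᵦ)·Z
Z = ln(0.58/0.49) / (0.501 − 0.32) = 0.1686 / 0.181 = 0.932 km

930 m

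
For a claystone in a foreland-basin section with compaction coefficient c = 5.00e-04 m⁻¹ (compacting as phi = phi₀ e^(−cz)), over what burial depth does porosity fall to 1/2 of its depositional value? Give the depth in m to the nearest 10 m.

Working in km (1 km = 1000 m; c in km⁻¹ = c in m⁻¹ × 1000):
phi/phi₀ = 1/2 ⇒ exp(−c·z) = 1/2 ⇒ z = ln(2) / c
z = 0.6931 / 0.5 = 1.386 km

1390 m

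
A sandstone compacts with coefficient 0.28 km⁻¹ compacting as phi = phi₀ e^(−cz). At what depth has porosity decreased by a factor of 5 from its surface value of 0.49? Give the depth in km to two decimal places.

phi/phi₀ = 1/5 ⇒ exp(−c·z) = 1/5 ⇒ z = ln(5) / c
z = 1.6094 / 0.28 = 5.748 km

5.75 km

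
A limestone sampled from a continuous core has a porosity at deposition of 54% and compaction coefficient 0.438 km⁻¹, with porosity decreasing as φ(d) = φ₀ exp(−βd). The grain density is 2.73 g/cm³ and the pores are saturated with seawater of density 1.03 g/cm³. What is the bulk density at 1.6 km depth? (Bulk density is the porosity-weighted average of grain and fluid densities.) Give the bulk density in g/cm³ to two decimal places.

2.27 g/cm³

Porosity at depth: φ = 0.54·exp(−0.438×1.6) = 0.54×0.4962 = 0.2679
Bulk density: ρ_b = (1−φ)ρ_g + φ·ρ_f = 0.7321×2.73 + 0.2679×1.03
       = 1.999 + 0.276 = 2.274 g/cm³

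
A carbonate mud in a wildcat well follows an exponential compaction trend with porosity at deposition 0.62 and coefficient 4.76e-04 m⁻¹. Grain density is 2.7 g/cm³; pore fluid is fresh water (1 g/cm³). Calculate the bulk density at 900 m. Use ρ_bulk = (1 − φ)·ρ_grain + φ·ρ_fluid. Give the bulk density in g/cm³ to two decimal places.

2.01 g/cm³

Working in km (1 km = 1000 m; c in km⁻¹ = c in m⁻¹ × 1000):
Porosity at depth: phi = 0.62·exp(−0.476×0.9) = 0.62×0.6516 = 0.4040
Bulk density: ρ_b = (1−phi)ρ_g + phi·ρ_f = 0.5960×2.7 + 0.4040×1
       = 1.609 + 0.404 = 2.013 g/cm³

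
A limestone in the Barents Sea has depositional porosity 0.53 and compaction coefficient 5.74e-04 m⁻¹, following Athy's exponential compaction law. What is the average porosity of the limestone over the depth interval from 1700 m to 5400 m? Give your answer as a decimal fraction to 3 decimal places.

0.083

Working in km (1 km = 1000 m; c in km⁻¹ = c in m⁻¹ × 1000):
⟨phi⟩ = (1/(Z₂−Z₁)) ∫ phi₀ e^(−cZ) dZ = phi₀·(e^(−c·Z₁) − e^(−c·Z₂)) / (c·(Z₂−Z₁))
e^(−0.574×1.7) = 0.3769; e^(−0.574×5.4) = 0.0451
⟨phi⟩ = 0.53 × (0.3769 − 0.0451) / (0.574 × 3.7) = 0.53 × 0.1562 = 0.0828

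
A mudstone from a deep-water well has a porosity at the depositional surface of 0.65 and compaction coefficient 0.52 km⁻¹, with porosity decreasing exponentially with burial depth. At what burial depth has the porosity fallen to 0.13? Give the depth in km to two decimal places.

Invert Athy's law: Z = ln(φ₀/φ) / k
Z = ln(0.65/0.13) / 0.52 = ln(5) / 0.52 = 1.6094 / 0.52 = 3.095 km

3.10 km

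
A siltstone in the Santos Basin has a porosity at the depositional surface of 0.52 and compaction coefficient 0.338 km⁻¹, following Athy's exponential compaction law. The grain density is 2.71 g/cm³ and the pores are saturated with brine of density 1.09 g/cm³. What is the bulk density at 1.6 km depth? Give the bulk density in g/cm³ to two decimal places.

Porosity at depth: φ = 0.52·exp(−0.338×1.6) = 0.52×0.5823 = 0.3028
Bulk density: ρ_b = (1−φ)ρ_g + φ·ρ_f = 0.6972×2.71 + 0.3028×1.09
       = 1.889 + 0.330 = 2.219 g/cm³

2.22 g/cm³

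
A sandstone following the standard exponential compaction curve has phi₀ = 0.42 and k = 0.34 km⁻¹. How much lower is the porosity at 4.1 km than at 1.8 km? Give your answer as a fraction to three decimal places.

0.124

phi(1.8) = 0.42·e^(−0.34×1.8) = 0.2278
phi(4.1) = 0.42·e^(−0.34×4.1) = 0.1042
Δphi = 0.2278 − 0.1042 = 0.1236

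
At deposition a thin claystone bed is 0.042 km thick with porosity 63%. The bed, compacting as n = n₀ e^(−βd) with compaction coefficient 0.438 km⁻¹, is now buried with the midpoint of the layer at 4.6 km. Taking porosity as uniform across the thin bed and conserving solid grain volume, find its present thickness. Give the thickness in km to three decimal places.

Porosity at 4.6 km: n = 0.63·exp(−0.438×4.6) = 0.0840
Solid-volume conservation: h(1−n) = h₀(1−n₀) ⇒ h = h₀·(1−n₀)/(1−n)
h = 0.042 × (1 − 0.63)/(1 − 0.0840) = 0.042 × 0.4039 = 0.0170 km

0.017 km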